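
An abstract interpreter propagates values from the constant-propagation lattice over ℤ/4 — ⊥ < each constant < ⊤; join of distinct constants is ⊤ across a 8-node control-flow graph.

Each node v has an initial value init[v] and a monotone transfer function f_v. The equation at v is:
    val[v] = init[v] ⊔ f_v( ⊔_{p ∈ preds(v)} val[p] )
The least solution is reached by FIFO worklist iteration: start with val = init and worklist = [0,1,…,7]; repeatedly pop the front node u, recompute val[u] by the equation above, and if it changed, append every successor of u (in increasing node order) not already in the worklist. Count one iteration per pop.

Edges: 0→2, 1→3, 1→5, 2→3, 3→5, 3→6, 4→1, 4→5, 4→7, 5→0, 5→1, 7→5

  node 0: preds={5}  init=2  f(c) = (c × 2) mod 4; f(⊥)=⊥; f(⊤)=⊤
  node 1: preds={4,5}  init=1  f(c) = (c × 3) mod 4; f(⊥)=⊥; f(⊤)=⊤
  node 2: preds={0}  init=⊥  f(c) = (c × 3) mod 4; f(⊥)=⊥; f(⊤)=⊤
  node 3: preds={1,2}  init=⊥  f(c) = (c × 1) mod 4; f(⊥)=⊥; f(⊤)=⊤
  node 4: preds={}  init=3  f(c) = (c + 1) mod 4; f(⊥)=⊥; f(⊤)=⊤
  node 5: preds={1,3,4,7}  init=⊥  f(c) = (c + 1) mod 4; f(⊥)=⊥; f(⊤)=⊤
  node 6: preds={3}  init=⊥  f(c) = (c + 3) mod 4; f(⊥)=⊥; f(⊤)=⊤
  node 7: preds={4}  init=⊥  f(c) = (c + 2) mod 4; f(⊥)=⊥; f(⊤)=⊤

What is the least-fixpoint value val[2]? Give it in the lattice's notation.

Trace (13 dequeues):
  [1] u=0 | in ⊥ | out 2 | ==
  [2] u=1 | in 3 | out 1 | ==
  [3] u=2 | in 2 | out 2 | prev ⊥ | push {}
  [4] u=3 | in ⊤ | out ⊤ | prev ⊥ | push {}
  [5] u=4 | in ⊥ | out 3 | ==
  [6] u=5 | in ⊤ | out ⊤ | prev ⊥ | push {0,1}
  [7] u=6 | in ⊤ | out ⊤ | prev ⊥ | push {}
  [8] u=7 | in 3 | out 1 | prev ⊥ | push {5}
  [9] u=0 | in ⊤ | out ⊤ | prev 2 | push {2}
  [10] u=1 | in ⊤ | out ⊤ | prev 1 | push {3}
  [11] u=5 | in ⊤ | out ⊤ | ==
  [12] u=2 | in ⊤ | out ⊤ | prev 2 | push {}
  [13] u=3 | in ⊤ | out ⊤ | ==

Converged values:
  [0] ⊤
  [1] ⊤
  [2] ⊤
  [3] ⊤
  [4] 3
  [5] ⊤
  [6] ⊤
  [7] 1

⊤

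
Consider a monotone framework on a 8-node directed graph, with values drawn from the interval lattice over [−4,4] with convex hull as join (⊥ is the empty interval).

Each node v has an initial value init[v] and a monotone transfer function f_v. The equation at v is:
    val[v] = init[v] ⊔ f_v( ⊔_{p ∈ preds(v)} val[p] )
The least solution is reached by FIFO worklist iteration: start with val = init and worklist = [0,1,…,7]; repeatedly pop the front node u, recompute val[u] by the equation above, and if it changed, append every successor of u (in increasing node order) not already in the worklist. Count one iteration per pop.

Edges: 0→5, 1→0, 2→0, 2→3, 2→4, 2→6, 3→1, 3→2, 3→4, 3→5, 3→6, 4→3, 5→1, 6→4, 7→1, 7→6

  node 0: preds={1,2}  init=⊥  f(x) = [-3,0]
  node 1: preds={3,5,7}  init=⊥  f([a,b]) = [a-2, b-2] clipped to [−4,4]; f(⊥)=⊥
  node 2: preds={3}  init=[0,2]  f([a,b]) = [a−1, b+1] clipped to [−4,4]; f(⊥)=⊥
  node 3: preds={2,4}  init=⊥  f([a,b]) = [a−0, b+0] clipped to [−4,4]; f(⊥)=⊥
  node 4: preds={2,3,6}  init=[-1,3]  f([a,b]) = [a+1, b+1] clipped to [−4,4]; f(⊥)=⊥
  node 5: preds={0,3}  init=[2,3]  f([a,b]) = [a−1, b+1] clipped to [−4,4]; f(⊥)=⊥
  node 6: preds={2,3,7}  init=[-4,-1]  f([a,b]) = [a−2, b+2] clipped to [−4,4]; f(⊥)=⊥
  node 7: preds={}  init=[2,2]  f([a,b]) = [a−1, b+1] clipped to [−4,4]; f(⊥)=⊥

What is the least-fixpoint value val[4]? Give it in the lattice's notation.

[-3,4]

Trace (25 dequeues):
  [1] u=0 | in [0,2] | out [-3,0] | prev ⊥ | push {}
  [2] u=1 | in [2,3] | out [0,1] | prev ⊥ | push {0}
  [3] u=2 | in ⊥ | out [0,2] | ==
  [4] u=3 | in [-1,3] | out [-1,3] | prev ⊥ | push {1,2}
  [5] u=4 | in [-4,3] | out [-3,4] | prev [-1,3] | push {3}
  [6] u=5 | in [-3,3] | out [-4,4] | prev [2,3] | push {}
  [7] u=6 | in [-1,3] | out [-4,4] | prev [-4,-1] | push {4}
  [8] u=7 | in ⊥ | out [2,2] | ==
  [9] u=0 | in [0,2] | out [-3,0] | ==
  [10] u=1 | in [-4,4] | out [-4,2] | prev [0,1] | push {0}
  [11] u=2 | in [-1,3] | out [-2,4] | prev [0,2] | push {6}
  [12] u=3 | in [-3,4] | out [-3,4] | prev [-1,3] | push {1,2,5}
  [13] u=4 | in [-4,4] | out [-3,4] | ==
  [14] u=0 | in [-4,4] | out [-3,0] | ==
  [15] u=6 | in [-3,4] | out [-4,4] | ==
  [16] u=1 | in [-4,4] | out [-4,2] | ==
  [17] u=2 | in [-3,4] | out [-4,4] | prev [-2,4] | push {0,3,4,6}
  [18] u=5 | in [-3,4] | out [-4,4] | ==
  [19] u=0 | in [-4,4] | out [-3,0] | ==
  [20] u=3 | in [-4,4] | out [-4,4] | prev [-3,4] | push {1,2,5}
  [21] u=4 | in [-4,4] | out [-3,4] | ==
  [22] u=6 | in [-4,4] | out [-4,4] | ==
  [23] u=1 | in [-4,4] | out [-4,2] | ==
  [24] u=2 | in [-4,4] | out [-4,4] | ==
  [25] u=5 | in [-4,4] | out [-4,4] | ==

Converged values:
  [0] [-3,0]
  [1] [-4,2]
  [2] [-4,4]
  [3] [-4,4]
  [4] [-3,4]
  [5] [-4,4]
  [6] [-4,4]
  [7] [2,2]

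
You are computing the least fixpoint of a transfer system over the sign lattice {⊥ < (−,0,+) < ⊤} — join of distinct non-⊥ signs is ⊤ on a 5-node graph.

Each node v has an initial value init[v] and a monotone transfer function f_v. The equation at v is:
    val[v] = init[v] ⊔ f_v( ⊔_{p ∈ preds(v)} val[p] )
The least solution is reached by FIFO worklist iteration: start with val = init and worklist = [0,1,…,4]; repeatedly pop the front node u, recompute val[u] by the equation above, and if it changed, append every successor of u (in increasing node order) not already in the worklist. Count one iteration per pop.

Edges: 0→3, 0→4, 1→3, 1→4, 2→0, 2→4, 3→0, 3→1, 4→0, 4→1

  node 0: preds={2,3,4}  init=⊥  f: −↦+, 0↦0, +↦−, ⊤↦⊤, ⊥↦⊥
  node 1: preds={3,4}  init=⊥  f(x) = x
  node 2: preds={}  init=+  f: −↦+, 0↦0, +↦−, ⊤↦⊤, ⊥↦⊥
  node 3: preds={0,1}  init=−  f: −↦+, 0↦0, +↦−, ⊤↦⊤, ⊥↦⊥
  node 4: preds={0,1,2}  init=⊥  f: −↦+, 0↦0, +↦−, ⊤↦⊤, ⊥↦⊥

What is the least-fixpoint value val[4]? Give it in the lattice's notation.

⊤

Iteration log — 9 steps:
  step 1. node 0  ⊔preds=⊤  new=⊤  old=⊥  +wl: 
  step 2. node 1  ⊔preds=−  new=−  old=⊥  +wl: 
  step 3. node 2  ⊔preds=⊥  new=+  stable
  step 4. node 3  ⊔preds=⊤  new=⊤  old=−  +wl: 0,1
  step 5. node 4  ⊔preds=⊤  new=⊤  old=⊥  +wl: 
  step 6. node 0  ⊔preds=⊤  new=⊤  stable
  step 7. node 1  ⊔preds=⊤  new=⊤  old=−  +wl: 3,4
  step 8. node 3  ⊔preds=⊤  new=⊤  stable
  step 9. node 4  ⊔preds=⊤  new=⊤  stable

Least fixpoint reached:
  node 0: ⊤
  node 1: ⊤
  node 2: +
  node 3: ⊤
  node 4: ⊤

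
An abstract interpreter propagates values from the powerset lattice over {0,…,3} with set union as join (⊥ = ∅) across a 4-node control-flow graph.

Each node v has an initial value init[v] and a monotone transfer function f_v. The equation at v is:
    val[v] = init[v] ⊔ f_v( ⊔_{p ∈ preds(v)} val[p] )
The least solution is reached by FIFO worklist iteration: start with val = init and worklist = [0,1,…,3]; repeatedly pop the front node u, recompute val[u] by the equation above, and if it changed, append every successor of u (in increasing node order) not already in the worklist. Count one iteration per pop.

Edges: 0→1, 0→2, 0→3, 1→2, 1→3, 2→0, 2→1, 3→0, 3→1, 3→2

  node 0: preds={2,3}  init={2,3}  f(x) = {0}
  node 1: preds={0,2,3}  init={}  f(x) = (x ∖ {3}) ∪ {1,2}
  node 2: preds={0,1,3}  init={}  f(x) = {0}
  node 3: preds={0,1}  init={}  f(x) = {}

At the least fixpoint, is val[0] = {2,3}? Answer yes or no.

Trace (6 dequeues):
  [1] u=0 | in {} | out {0,2,3} | prev {2,3} | push {}
  [2] u=1 | in {0,2,3} | out {0,1,2} | prev {} | push {}
  [3] u=2 | in {0,1,2,3} | out {0} | prev {} | push {0,1}
  [4] u=3 | in {0,1,2,3} | out {} | ==
  [5] u=0 | in {0} | out {0,2,3} | ==
  [6] u=1 | in {0,2,3} | out {0,1,2} | ==

Converged values:
  [0] {0,2,3}
  [1] {0,1,2}
  [2] {0}
  [3] {}

no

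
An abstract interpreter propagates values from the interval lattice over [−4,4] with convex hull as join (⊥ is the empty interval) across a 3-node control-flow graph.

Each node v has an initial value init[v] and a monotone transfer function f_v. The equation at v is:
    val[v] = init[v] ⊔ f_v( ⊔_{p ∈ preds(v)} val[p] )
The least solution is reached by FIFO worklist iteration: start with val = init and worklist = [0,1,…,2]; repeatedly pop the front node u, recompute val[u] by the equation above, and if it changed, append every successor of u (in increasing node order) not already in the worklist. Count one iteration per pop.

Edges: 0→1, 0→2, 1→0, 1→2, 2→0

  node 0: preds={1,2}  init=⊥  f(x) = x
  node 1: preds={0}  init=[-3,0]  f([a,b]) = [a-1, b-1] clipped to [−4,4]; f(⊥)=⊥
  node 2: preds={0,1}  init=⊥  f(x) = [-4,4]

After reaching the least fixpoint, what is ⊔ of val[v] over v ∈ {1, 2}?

Iteration log — 7 steps:
  step 1. node 0  ⊔preds=[-3,0]  new=[-3,0]  old=⊥  +wl: 
  step 2. node 1  ⊔preds=[-3,0]  new=[-4,0]  old=[-3,0]  +wl: 0
  step 3. node 2  ⊔preds=[-4,0]  new=[-4,4]  old=⊥  +wl: 
  step 4. node 0  ⊔preds=[-4,4]  new=[-4,4]  old=[-3,0]  +wl: 1,2
  step 5. node 1  ⊔preds=[-4,4]  new=[-4,3]  old=[-4,0]  +wl: 0
  step 6. node 2  ⊔preds=[-4,4]  new=[-4,4]  stable
  step 7. node 0  ⊔preds=[-4,4]  new=[-4,4]  stable

Least fixpoint reached:
  node 0: [-4,4]
  node 1: [-4,3]
  node 2: [-4,4]

[-4,4]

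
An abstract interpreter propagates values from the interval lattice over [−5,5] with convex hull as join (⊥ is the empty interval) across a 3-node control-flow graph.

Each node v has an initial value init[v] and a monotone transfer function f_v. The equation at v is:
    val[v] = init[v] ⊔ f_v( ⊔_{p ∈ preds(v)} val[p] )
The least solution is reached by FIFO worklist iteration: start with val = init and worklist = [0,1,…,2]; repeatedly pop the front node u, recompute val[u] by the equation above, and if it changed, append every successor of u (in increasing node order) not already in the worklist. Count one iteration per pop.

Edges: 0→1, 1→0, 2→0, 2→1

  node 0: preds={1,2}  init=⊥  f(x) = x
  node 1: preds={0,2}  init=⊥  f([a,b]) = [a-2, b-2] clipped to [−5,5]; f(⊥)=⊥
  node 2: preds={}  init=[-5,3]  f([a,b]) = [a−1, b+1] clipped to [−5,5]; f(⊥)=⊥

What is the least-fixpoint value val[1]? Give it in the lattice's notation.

Iteration log — 4 steps:
  step 1. node 0  ⊔preds=[-5,3]  new=[-5,3]  old=⊥  +wl: 
  step 2. node 1  ⊔preds=[-5,3]  new=[-5,1]  old=⊥  +wl: 0
  step 3. node 2  ⊔preds=⊥  new=[-5,3]  stable
  step 4. node 0  ⊔preds=[-5,3]  new=[-5,3]  stable

Least fixpoint reached:
  node 0: [-5,3]
  node 1: [-5,1]
  node 2: [-5,3]

[-5,1]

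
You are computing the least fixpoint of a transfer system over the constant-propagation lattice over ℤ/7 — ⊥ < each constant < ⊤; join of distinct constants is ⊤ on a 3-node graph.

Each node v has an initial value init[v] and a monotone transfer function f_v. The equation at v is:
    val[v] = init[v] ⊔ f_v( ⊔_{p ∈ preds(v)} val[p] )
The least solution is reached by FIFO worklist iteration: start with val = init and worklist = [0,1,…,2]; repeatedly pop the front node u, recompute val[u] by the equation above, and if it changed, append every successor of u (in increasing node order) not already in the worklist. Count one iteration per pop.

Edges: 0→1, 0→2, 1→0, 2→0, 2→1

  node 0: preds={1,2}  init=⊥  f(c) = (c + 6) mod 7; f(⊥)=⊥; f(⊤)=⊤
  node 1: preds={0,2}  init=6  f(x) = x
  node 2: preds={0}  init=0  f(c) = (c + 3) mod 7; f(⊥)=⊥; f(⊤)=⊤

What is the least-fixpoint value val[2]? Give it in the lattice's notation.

Trace (5 dequeues):
  [1] u=0 | in ⊤ | out ⊤ | prev ⊥ | push {}
  [2] u=1 | in ⊤ | out ⊤ | prev 6 | push {0}
  [3] u=2 | in ⊤ | out ⊤ | prev 0 | push {1}
  [4] u=0 | in ⊤ | out ⊤ | ==
  [5] u=1 | in ⊤ | out ⊤ | ==

Converged values:
  [0] ⊤
  [1] ⊤
  [2] ⊤

⊤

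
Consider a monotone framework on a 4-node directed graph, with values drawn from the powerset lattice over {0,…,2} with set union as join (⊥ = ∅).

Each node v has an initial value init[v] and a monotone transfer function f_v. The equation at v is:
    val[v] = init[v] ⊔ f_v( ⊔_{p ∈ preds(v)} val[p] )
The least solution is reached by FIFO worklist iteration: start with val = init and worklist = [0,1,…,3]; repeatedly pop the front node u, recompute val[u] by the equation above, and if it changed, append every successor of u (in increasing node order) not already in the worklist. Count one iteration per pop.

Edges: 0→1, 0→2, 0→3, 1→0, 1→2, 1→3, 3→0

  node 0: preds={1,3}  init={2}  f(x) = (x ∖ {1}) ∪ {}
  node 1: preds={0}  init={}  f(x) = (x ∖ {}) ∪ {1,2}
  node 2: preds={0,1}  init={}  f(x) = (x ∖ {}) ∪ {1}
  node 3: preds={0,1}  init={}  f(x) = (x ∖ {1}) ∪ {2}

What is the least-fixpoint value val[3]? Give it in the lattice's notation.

Iteration log — 5 steps:
  step 1. node 0  ⊔preds={}  new={2}  stable
  step 2. node 1  ⊔preds={2}  new={1,2}  old={}  +wl: 0
  step 3. node 2  ⊔preds={1,2}  new={1,2}  old={}  +wl: 
  step 4. node 3  ⊔preds={1,2}  new={2}  old={}  +wl: 
  step 5. node 0  ⊔preds={1,2}  new={2}  stable

Least fixpoint reached:
  node 0: {2}
  node 1: {1,2}
  node 2: {1,2}
  node 3: {2}

{2}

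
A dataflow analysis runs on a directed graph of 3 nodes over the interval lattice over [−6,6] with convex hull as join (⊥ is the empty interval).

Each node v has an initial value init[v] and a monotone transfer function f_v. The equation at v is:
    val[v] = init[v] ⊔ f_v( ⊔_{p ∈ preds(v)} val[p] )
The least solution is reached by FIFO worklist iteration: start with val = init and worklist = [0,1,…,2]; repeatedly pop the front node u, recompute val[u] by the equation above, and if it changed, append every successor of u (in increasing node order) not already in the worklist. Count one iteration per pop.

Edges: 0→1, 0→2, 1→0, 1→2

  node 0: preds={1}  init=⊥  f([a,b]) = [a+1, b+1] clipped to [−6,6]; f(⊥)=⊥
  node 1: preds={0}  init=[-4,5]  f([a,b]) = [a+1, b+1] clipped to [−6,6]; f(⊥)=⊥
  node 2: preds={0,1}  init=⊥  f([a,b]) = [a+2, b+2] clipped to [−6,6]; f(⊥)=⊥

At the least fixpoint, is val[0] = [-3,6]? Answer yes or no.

yes

Trace (4 dequeues):
  [1] u=0 | in [-4,5] | out [-3,6] | prev ⊥ | push {}
  [2] u=1 | in [-3,6] | out [-4,6] | prev [-4,5] | push {0}
  [3] u=2 | in [-4,6] | out [-2,6] | prev ⊥ | push {}
  [4] u=0 | in [-4,6] | out [-3,6] | ==

Converged values:
  [0] [-3,6]
  [1] [-4,6]
  [2] [-2,6]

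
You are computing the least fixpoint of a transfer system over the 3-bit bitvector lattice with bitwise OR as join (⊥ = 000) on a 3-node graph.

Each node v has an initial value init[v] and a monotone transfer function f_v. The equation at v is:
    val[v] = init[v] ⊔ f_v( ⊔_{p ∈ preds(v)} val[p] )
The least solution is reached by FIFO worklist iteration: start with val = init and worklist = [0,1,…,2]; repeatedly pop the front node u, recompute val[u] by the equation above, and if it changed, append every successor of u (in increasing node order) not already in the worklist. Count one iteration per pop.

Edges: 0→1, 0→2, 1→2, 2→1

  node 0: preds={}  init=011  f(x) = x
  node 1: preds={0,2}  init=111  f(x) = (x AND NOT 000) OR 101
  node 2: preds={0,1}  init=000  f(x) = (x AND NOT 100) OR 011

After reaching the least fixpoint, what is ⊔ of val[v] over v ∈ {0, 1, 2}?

Trace (4 dequeues):
  [1] u=0 | in 000 | out 011 | ==
  [2] u=1 | in 011 | out 111 | ==
  [3] u=2 | in 111 | out 011 | prev 000 | push {1}
  [4] u=1 | in 011 | out 111 | ==

Converged values:
  [0] 011
  [1] 111
  [2] 011

111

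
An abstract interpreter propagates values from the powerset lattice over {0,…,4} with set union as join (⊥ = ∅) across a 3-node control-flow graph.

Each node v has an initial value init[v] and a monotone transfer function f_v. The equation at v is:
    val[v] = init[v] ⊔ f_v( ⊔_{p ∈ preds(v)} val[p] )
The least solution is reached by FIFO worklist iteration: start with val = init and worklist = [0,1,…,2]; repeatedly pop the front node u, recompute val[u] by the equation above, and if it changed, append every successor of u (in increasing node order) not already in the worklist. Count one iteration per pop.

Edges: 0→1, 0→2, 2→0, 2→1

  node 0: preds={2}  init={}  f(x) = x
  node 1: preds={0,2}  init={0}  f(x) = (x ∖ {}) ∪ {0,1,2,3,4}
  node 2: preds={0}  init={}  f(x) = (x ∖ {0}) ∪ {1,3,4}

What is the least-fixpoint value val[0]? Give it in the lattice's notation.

Worklist (6 pops):
  #1 pop 0: in={} → {} (no change)
  #2 pop 1: in={} → {0,1,2,3,4} (was {0}); enqueue []
  #3 pop 2: in={} → {1,3,4} (was {}); enqueue [0,1]
  #4 pop 0: in={1,3,4} → {1,3,4} (was {}); enqueue [2]
  #5 pop 1: in={1,3,4} → {0,1,2,3,4} (no change)
  #6 pop 2: in={1,3,4} → {1,3,4} (no change)

Fixpoint:
  val[0] = {1,3,4}
  val[1] = {0,1,2,3,4}
  val[2] = {1,3,4}

{1,3,4}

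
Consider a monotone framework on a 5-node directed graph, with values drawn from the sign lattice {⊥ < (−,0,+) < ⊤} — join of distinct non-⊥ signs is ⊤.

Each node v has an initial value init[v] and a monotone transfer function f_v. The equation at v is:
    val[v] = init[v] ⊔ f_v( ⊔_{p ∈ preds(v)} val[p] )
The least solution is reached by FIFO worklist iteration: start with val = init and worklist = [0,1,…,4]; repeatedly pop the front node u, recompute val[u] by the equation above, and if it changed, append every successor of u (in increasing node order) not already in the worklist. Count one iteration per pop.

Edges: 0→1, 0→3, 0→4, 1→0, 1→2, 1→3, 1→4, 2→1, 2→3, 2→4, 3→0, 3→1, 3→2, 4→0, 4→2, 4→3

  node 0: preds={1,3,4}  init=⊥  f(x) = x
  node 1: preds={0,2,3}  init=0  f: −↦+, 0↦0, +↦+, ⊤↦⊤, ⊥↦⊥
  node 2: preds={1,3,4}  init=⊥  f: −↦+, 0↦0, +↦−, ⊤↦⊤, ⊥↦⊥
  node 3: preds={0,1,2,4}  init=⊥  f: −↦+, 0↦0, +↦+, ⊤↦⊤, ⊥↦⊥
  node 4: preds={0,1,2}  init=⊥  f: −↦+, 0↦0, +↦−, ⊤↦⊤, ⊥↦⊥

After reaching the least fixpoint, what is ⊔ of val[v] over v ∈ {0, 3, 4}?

Trace (9 dequeues):
  [1] u=0 | in 0 | out 0 | prev ⊥ | push {}
  [2] u=1 | in 0 | out 0 | ==
  [3] u=2 | in 0 | out 0 | prev ⊥ | push {1}
  [4] u=3 | in 0 | out 0 | prev ⊥ | push {0,2}
  [5] u=4 | in 0 | out 0 | prev ⊥ | push {3}
  [6] u=1 | in 0 | out 0 | ==
  [7] u=0 | in 0 | out 0 | ==
  [8] u=2 | in 0 | out 0 | ==
  [9] u=3 | in 0 | out 0 | ==

Converged values:
  [0] 0
  [1] 0
  [2] 0
  [3] 0
  [4] 0

0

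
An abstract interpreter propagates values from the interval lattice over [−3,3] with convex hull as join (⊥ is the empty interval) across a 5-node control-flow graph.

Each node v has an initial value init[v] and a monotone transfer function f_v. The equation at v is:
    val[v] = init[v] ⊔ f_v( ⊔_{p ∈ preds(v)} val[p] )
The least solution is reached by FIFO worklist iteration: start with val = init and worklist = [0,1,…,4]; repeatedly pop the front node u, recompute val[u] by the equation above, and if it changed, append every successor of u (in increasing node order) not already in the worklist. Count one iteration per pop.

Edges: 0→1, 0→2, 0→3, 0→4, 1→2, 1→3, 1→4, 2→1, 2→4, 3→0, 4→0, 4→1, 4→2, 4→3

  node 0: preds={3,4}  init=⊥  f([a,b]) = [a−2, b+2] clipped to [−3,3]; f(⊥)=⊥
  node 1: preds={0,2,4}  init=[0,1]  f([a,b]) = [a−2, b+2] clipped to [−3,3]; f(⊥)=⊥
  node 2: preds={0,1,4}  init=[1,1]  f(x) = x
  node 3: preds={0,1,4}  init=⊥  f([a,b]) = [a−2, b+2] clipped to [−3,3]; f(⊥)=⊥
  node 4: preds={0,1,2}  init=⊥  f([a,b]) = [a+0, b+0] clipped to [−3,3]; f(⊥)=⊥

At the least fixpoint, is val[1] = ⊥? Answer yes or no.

Trace (14 dequeues):
  [1] u=0 | in ⊥ | out ⊥ | ==
  [2] u=1 | in [1,1] | out [-1,3] | prev [0,1] | push {}
  [3] u=2 | in [-1,3] | out [-1,3] | prev [1,1] | push {1}
  [4] u=3 | in [-1,3] | out [-3,3] | prev ⊥ | push {0}
  [5] u=4 | in [-1,3] | out [-1,3] | prev ⊥ | push {2,3}
  [6] u=1 | in [-1,3] | out [-3,3] | prev [-1,3] | push {4}
  [7] u=0 | in [-3,3] | out [-3,3] | prev ⊥ | push {1}
  [8] u=2 | in [-3,3] | out [-3,3] | prev [-1,3] | push {}
  [9] u=3 | in [-3,3] | out [-3,3] | ==
  [10] u=4 | in [-3,3] | out [-3,3] | prev [-1,3] | push {0,2,3}
  [11] u=1 | in [-3,3] | out [-3,3] | ==
  [12] u=0 | in [-3,3] | out [-3,3] | ==
  [13] u=2 | in [-3,3] | out [-3,3] | ==
  [14] u=3 | in [-3,3] | out [-3,3] | ==

Converged values:
  [0] [-3,3]
  [1] [-3,3]
  [2] [-3,3]
  [3] [-3,3]
  [4] [-3,3]

no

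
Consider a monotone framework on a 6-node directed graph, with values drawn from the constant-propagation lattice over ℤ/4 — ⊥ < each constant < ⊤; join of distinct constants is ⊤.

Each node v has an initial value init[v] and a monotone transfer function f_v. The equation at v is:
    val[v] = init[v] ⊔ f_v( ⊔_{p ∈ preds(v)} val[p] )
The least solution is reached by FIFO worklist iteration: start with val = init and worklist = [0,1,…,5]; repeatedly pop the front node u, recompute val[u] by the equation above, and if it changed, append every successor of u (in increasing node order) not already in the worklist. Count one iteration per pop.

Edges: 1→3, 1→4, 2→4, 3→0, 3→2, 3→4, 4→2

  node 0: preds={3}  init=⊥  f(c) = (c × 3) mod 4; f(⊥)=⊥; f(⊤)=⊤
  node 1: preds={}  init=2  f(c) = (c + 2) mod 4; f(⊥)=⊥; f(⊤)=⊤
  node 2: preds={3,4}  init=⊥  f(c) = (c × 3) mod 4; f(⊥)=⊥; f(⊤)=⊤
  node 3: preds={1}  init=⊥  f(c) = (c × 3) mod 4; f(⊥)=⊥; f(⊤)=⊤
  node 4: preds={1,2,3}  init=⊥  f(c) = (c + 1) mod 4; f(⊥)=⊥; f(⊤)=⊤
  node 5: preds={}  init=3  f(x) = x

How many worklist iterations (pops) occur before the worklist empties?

Worklist (10 pops):
  #1 pop 0: in=⊥ → ⊥ (no change)
  #2 pop 1: in=⊥ → 2 (no change)
  #3 pop 2: in=⊥ → ⊥ (no change)
  #4 pop 3: in=2 → 2 (was ⊥); enqueue [0,2]
  #5 pop 4: in=2 → 3 (was ⊥); enqueue []
  #6 pop 5: in=⊥ → 3 (no change)
  #7 pop 0: in=2 → 2 (was ⊥); enqueue []
  #8 pop 2: in=⊤ → ⊤ (was ⊥); enqueue [4]
  #9 pop 4: in=⊤ → ⊤ (was 3); enqueue [2]
  #10 pop 2: in=⊤ → ⊤ (no change)

Fixpoint:
  val[0] = 2
  val[1] = 2
  val[2] = ⊤
  val[3] = 2
  val[4] = ⊤
  val[5] = 3

10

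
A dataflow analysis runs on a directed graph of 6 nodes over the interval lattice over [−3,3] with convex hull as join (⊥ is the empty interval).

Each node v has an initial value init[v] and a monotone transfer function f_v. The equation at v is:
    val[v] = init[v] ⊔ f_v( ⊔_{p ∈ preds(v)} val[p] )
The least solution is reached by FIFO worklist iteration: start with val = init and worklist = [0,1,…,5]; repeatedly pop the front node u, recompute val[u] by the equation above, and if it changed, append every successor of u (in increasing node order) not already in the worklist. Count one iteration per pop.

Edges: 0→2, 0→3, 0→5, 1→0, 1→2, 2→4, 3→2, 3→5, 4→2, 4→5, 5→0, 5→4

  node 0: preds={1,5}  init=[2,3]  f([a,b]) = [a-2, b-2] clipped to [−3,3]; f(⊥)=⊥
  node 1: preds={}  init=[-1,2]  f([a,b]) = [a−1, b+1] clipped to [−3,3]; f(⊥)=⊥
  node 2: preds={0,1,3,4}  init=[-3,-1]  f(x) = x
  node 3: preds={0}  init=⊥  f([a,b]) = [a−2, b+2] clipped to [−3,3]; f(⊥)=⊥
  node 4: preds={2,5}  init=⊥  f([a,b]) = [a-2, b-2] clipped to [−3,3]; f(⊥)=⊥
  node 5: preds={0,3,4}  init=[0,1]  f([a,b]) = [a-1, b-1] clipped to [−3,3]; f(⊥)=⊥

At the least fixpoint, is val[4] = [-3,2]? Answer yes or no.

Iteration log — 9 steps:
  step 1. node 0  ⊔preds=[-1,2]  new=[-3,3]  old=[2,3]  +wl: 
  step 2. node 1  ⊔preds=⊥  new=[-1,2]  stable
  step 3. node 2  ⊔preds=[-3,3]  new=[-3,3]  old=[-3,-1]  +wl: 
  step 4. node 3  ⊔preds=[-3,3]  new=[-3,3]  old=⊥  +wl: 2
  step 5. node 4  ⊔preds=[-3,3]  new=[-3,1]  old=⊥  +wl: 
  step 6. node 5  ⊔preds=[-3,3]  new=[-3,2]  old=[0,1]  +wl: 0,4
  step 7. node 2  ⊔preds=[-3,3]  new=[-3,3]  stable
  step 8. node 0  ⊔preds=[-3,2]  new=[-3,3]  stable
  step 9. node 4  ⊔preds=[-3,3]  new=[-3,1]  stable

Least fixpoint reached:
  node 0: [-3,3]
  node 1: [-1,2]
  node 2: [-3,3]
  node 3: [-3,3]
  node 4: [-3,1]
  node 5: [-3,2]

no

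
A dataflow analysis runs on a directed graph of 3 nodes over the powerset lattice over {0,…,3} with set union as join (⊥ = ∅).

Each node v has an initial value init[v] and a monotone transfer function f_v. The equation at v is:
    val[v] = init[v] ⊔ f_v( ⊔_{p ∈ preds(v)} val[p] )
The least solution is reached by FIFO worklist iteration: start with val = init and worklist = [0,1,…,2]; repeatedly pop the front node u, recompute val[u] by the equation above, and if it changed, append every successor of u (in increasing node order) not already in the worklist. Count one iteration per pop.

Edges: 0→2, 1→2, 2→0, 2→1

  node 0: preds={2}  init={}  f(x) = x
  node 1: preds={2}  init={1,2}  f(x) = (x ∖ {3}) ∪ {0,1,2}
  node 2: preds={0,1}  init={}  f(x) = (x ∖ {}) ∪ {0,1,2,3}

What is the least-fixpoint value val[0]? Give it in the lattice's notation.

Worklist (6 pops):
  #1 pop 0: in={} → {} (no change)
  #2 pop 1: in={} → {0,1,2} (was {1,2}); enqueue []
  #3 pop 2: in={0,1,2} → {0,1,2,3} (was {}); enqueue [0,1]
  #4 pop 0: in={0,1,2,3} → {0,1,2,3} (was {}); enqueue [2]
  #5 pop 1: in={0,1,2,3} → {0,1,2} (no change)
  #6 pop 2: in={0,1,2,3} → {0,1,2,3} (no change)

Fixpoint:
  val[0] = {0,1,2,3}
  val[1] = {0,1,2}
  val[2] = {0,1,2,3}

{0,1,2,3}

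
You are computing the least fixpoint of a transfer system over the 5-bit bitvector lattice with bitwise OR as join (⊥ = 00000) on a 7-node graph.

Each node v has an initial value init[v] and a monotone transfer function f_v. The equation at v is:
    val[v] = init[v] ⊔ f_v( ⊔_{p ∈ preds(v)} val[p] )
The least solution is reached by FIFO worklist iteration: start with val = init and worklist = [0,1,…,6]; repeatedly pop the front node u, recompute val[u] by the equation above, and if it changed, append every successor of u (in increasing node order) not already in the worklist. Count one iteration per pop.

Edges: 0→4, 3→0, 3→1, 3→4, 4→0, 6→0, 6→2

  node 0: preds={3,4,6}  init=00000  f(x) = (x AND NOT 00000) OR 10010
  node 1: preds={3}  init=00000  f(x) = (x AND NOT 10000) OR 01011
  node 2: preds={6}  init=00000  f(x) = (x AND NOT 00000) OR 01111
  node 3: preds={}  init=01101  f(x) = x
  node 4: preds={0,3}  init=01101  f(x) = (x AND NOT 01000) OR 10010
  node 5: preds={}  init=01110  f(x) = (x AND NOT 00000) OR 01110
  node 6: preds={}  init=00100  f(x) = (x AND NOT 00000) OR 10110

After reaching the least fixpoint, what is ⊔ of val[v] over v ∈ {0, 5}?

11111

Worklist (9 pops):
  #1 pop 0: in=01101 → 11111 (was 00000); enqueue []
  #2 pop 1: in=01101 → 01111 (was 00000); enqueue []
  #3 pop 2: in=00100 → 01111 (was 00000); enqueue []
  #4 pop 3: in=00000 → 01101 (no change)
  #5 pop 4: in=11111 → 11111 (was 01101); enqueue [0]
  #6 pop 5: in=00000 → 01110 (no change)
  #7 pop 6: in=00000 → 10110 (was 00100); enqueue [2]
  #8 pop 0: in=11111 → 11111 (no change)
  #9 pop 2: in=10110 → 11111 (was 01111); enqueue []

Fixpoint:
  val[0] = 11111
  val[1] = 01111
  val[2] = 11111
  val[3] = 01101
  val[4] = 11111
  val[5] = 01110
  val[6] = 10110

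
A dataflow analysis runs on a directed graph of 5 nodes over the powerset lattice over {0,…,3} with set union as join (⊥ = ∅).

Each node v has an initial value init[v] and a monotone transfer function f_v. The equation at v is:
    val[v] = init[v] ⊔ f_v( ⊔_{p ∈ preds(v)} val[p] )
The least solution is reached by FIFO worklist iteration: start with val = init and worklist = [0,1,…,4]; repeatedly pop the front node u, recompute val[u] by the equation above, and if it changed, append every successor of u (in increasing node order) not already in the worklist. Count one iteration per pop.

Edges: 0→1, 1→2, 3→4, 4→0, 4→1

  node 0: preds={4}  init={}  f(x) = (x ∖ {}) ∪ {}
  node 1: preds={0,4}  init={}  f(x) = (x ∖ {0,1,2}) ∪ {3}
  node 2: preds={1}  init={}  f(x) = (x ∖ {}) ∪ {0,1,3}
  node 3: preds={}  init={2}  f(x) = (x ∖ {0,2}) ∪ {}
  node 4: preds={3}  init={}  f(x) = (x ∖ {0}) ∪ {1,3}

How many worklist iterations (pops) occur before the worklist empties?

7

Iteration log — 7 steps:
  step 1. node 0  ⊔preds={}  new={}  stable
  step 2. node 1  ⊔preds={}  new={3}  old={}  +wl: 
  step 3. node 2  ⊔preds={3}  new={0,1,3}  old={}  +wl: 
  step 4. node 3  ⊔preds={}  new={2}  stable
  step 5. node 4  ⊔preds={2}  new={1,2,3}  old={}  +wl: 0,1
  step 6. node 0  ⊔preds={1,2,3}  new={1,2,3}  old={}  +wl: 
  step 7. node 1  ⊔preds={1,2,3}  new={3}  stable

Least fixpoint reached:
  node 0: {1,2,3}
  node 1: {3}
  node 2: {0,1,3}
  node 3: {2}
  node 4: {1,2,3}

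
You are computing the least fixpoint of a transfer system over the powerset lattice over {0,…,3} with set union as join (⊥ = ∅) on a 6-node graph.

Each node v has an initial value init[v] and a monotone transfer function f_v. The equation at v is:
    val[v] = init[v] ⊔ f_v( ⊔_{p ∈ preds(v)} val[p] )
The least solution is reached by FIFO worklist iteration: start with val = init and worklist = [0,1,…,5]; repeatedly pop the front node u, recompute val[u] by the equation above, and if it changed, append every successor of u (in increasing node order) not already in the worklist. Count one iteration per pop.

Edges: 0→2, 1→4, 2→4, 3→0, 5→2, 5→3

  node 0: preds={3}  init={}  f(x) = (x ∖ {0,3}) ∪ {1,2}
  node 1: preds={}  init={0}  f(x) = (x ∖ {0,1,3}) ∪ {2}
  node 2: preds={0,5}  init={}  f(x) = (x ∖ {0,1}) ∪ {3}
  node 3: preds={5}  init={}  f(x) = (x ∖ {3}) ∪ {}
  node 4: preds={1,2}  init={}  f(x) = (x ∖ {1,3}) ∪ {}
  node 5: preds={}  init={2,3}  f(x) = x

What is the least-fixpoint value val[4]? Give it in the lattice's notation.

Trace (7 dequeues):
  [1] u=0 | in {} | out {1,2} | prev {} | push {}
  [2] u=1 | in {} | out {0,2} | prev {0} | push {}
  [3] u=2 | in {1,2,3} | out {2,3} | prev {} | push {}
  [4] u=3 | in {2,3} | out {2} | prev {} | push {0}
  [5] u=4 | in {0,2,3} | out {0,2} | prev {} | push {}
  [6] u=5 | in {} | out {2,3} | ==
  [7] u=0 | in {2} | out {1,2} | ==

Converged values:
  [0] {1,2}
  [1] {0,2}
  [2] {2,3}
  [3] {2}
  [4] {0,2}
  [5] {2,3}

{0,2}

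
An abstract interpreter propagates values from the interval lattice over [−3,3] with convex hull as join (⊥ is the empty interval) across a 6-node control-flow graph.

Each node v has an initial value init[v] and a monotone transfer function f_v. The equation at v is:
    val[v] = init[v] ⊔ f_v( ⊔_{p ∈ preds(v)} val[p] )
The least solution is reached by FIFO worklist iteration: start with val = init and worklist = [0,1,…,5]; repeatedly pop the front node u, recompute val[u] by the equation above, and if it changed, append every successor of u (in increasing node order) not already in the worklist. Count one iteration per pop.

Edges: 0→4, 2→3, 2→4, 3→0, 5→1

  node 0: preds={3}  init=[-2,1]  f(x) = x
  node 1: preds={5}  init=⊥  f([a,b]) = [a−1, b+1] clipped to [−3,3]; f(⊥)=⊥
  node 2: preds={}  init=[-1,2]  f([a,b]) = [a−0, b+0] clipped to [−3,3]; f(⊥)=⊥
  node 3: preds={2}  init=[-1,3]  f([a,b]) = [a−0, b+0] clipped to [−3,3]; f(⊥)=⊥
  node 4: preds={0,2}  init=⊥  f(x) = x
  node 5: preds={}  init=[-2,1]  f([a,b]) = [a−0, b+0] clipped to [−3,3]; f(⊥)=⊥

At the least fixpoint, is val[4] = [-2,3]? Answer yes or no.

yes

Iteration log — 6 steps:
  step 1. node 0  ⊔preds=[-1,3]  new=[-2,3]  old=[-2,1]  +wl: 
  step 2. node 1  ⊔preds=[-2,1]  new=[-3,2]  old=⊥  +wl: 
  step 3. node 2  ⊔preds=⊥  new=[-1,2]  stable
  step 4. node 3  ⊔preds=[-1,2]  new=[-1,3]  stable
  step 5. node 4  ⊔preds=[-2,3]  new=[-2,3]  old=⊥  +wl: 
  step 6. node 5  ⊔preds=⊥  new=[-2,1]  stable

Least fixpoint reached:
  node 0: [-2,3]
  node 1: [-3,2]
  node 2: [-1,2]
  node 3: [-1,3]
  node 4: [-2,3]
  node 5: [-2,1]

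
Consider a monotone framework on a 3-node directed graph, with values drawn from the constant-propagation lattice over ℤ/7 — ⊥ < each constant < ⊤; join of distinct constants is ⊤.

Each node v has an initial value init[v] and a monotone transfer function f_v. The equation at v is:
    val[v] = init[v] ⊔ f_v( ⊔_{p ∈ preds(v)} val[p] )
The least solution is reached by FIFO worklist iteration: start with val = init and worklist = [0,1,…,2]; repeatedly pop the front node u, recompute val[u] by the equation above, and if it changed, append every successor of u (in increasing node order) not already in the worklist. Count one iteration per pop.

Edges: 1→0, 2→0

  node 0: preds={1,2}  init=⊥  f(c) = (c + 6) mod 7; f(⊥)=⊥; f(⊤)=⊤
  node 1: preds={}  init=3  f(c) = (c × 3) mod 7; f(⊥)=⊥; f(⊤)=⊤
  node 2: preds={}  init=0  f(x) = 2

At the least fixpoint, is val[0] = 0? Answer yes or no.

no

Iteration log — 4 steps:
  step 1. node 0  ⊔preds=⊤  new=⊤  old=⊥  +wl: 
  step 2. node 1  ⊔preds=⊥  new=3  stable
  step 3. node 2  ⊔preds=⊥  new=⊤  old=0  +wl: 0
  step 4. node 0  ⊔preds=⊤  new=⊤  stable

Least fixpoint reached:
  node 0: ⊤
  node 1: 3
  node 2: ⊤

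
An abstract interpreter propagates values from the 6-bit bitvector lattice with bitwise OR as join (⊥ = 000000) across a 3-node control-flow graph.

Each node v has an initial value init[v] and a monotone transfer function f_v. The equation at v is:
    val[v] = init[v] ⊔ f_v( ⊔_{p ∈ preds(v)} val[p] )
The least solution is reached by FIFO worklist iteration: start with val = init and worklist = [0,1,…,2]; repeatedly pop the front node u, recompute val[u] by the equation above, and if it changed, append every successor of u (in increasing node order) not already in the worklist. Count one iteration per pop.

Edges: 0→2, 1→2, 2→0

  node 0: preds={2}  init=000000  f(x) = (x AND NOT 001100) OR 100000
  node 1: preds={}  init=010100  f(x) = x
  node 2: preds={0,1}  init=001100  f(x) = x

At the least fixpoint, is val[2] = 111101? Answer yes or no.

no

Worklist (5 pops):
  #1 pop 0: in=001100 → 100000 (was 000000); enqueue []
  #2 pop 1: in=000000 → 010100 (no change)
  #3 pop 2: in=110100 → 111100 (was 001100); enqueue [0]
  #4 pop 0: in=111100 → 110000 (was 100000); enqueue [2]
  #5 pop 2: in=110100 → 111100 (no change)

Fixpoint:
  val[0] = 110000
  val[1] = 010100
  val[2] = 111100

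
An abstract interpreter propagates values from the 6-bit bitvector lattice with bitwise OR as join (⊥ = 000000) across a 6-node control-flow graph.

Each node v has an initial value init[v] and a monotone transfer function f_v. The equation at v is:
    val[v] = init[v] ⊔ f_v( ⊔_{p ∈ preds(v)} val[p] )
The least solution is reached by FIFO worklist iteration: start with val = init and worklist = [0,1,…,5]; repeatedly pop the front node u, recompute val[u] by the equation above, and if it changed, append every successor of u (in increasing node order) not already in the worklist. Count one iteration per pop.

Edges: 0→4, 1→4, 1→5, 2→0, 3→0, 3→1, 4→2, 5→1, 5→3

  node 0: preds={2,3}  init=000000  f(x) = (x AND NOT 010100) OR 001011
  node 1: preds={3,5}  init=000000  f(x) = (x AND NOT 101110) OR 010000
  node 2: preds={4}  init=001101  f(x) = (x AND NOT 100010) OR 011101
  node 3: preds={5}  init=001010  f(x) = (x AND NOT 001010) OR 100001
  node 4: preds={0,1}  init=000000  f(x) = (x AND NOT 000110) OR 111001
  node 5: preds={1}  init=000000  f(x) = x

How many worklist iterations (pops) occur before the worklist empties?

Worklist (15 pops):
  #1 pop 0: in=001111 → 001011 (was 000000); enqueue []
  #2 pop 1: in=001010 → 010000 (was 000000); enqueue []
  #3 pop 2: in=000000 → 011101 (was 001101); enqueue [0]
  #4 pop 3: in=000000 → 101011 (was 001010); enqueue [1]
  #5 pop 4: in=011011 → 111001 (was 000000); enqueue [2]
  #6 pop 5: in=010000 → 010000 (was 000000); enqueue [3]
  #7 pop 0: in=111111 → 101011 (was 001011); enqueue [4]
  #8 pop 1: in=111011 → 010001 (was 010000); enqueue [5]
  #9 pop 2: in=111001 → 011101 (no change)
  #10 pop 3: in=010000 → 111011 (was 101011); enqueue [0,1]
  #11 pop 4: in=111011 → 111001 (no change)
  #12 pop 5: in=010001 → 010001 (was 010000); enqueue [3]
  #13 pop 0: in=111111 → 101011 (no change)
  #14 pop 1: in=111011 → 010001 (no change)
  #15 pop 3: in=010001 → 111011 (no change)

Fixpoint:
  val[0] = 101011
  val[1] = 010001
  val[2] = 011101
  val[3] = 111011
  val[4] = 111001
  val[5] = 010001

15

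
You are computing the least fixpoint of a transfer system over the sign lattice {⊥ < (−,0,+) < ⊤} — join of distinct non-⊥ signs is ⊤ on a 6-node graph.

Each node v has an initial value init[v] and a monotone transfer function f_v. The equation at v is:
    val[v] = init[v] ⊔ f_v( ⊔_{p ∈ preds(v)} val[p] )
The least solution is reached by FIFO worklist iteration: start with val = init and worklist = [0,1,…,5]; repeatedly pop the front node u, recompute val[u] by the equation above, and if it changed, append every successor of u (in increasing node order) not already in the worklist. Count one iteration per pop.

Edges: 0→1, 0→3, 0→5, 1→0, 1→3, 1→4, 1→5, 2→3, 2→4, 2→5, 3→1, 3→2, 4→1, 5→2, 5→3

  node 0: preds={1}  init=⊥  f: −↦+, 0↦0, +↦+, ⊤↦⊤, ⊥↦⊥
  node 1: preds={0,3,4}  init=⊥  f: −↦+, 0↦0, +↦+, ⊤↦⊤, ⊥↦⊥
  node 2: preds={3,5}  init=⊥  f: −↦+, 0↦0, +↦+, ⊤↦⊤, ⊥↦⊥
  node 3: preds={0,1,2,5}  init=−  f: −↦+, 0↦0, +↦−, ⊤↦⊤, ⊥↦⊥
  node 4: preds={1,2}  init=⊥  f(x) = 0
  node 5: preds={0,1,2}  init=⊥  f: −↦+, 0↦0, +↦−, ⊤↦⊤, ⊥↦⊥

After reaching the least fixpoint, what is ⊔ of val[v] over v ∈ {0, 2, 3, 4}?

Worklist (18 pops):
  #1 pop 0: in=⊥ → ⊥ (no change)
  #2 pop 1: in=− → + (was ⊥); enqueue [0]
  #3 pop 2: in=− → + (was ⊥); enqueue []
  #4 pop 3: in=+ → − (no change)
  #5 pop 4: in=+ → 0 (was ⊥); enqueue [1]
  #6 pop 5: in=+ → − (was ⊥); enqueue [2,3]
  #7 pop 0: in=+ → + (was ⊥); enqueue [5]
  #8 pop 1: in=⊤ → ⊤ (was +); enqueue [0,4]
  #9 pop 2: in=− → + (no change)
  #10 pop 3: in=⊤ → ⊤ (was −); enqueue [1,2]
  #11 pop 5: in=⊤ → ⊤ (was −); enqueue [3]
  #12 pop 0: in=⊤ → ⊤ (was +); enqueue [5]
  #13 pop 4: in=⊤ → 0 (no change)
  #14 pop 1: in=⊤ → ⊤ (no change)
  #15 pop 2: in=⊤ → ⊤ (was +); enqueue [4]
  #16 pop 3: in=⊤ → ⊤ (no change)
  #17 pop 5: in=⊤ → ⊤ (no change)
  #18 pop 4: in=⊤ → 0 (no change)

Fixpoint:
  val[0] = ⊤
  val[1] = ⊤
  val[2] = ⊤
  val[3] = ⊤
  val[4] = 0
  val[5] = ⊤

⊤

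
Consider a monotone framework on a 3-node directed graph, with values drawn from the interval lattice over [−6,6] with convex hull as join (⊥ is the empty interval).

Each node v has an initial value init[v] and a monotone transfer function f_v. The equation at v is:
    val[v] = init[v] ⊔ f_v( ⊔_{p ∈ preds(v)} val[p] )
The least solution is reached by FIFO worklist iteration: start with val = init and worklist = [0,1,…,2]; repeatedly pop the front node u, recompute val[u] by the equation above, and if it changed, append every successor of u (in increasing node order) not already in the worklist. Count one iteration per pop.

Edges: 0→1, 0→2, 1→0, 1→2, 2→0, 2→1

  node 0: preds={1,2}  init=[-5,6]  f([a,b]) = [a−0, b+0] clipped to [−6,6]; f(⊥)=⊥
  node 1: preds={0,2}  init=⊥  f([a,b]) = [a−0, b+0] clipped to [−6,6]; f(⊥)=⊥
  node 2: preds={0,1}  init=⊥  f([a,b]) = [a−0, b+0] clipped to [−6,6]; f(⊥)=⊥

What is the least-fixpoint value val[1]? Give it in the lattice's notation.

[-5,6]

Iteration log — 5 steps:
  step 1. node 0  ⊔preds=⊥  new=[-5,6]  stable
  step 2. node 1  ⊔preds=[-5,6]  new=[-5,6]  old=⊥  +wl: 0
  step 3. node 2  ⊔preds=[-5,6]  new=[-5,6]  old=⊥  +wl: 1
  step 4. node 0  ⊔preds=[-5,6]  new=[-5,6]  stable
  step 5. node 1  ⊔preds=[-5,6]  new=[-5,6]  stable

Least fixpoint reached:
  node 0: [-5,6]
  node 1: [-5,6]
  node 2: [-5,6]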